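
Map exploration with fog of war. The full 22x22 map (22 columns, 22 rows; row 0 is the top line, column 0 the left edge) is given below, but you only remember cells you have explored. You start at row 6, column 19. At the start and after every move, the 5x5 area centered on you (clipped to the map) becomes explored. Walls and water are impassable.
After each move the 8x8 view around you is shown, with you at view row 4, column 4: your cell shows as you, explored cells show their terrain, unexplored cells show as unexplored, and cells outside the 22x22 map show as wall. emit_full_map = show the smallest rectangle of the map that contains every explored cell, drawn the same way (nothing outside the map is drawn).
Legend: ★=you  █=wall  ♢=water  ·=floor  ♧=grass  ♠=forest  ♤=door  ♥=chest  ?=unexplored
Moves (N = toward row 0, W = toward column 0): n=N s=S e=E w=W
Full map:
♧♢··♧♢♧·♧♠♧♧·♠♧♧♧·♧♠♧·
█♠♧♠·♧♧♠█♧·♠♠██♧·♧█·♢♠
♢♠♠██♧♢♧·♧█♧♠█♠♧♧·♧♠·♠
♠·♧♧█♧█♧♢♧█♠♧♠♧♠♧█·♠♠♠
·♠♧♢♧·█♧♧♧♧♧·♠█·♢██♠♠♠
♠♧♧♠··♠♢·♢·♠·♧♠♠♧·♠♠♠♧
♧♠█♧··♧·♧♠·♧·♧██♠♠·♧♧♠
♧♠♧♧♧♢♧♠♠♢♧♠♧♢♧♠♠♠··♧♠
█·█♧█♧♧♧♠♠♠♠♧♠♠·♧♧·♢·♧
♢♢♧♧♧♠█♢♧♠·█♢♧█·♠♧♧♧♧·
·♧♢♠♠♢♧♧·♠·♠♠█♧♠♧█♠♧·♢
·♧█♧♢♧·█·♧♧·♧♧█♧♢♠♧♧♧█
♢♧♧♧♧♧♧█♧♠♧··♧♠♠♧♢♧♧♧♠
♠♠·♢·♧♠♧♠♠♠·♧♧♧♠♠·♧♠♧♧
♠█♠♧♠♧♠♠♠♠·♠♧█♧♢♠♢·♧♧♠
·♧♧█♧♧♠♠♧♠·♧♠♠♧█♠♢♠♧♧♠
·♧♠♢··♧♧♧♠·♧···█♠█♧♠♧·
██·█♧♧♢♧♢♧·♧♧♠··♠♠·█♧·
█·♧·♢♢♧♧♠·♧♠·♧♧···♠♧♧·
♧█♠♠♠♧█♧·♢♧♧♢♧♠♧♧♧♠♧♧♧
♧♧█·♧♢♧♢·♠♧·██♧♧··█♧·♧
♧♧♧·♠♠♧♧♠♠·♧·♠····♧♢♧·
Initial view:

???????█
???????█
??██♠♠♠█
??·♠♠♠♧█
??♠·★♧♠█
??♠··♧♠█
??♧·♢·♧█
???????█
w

????????
????????
??♢██♠♠♠
??♧·♠♠♠♧
??♠♠★♧♧♠
??♠♠··♧♠
??♧♧·♢·♧
????????

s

????????
??♢██♠♠♠
??♧·♠♠♠♧
??♠♠·♧♧♠
??♠♠★·♧♠
??♧♧·♢·♧
??♠♧♧♧♧?
????????

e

???????█
?♢██♠♠♠█
?♧·♠♠♠♧█
?♠♠·♧♧♠█
?♠♠·★♧♠█
?♧♧·♢·♧█
?♠♧♧♧♧·█
???????█

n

???????█
???????█
?♢██♠♠♠█
?♧·♠♠♠♧█
?♠♠·★♧♠█
?♠♠··♧♠█
?♧♧·♢·♧█
?♠♧♧♧♧·█

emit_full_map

♢██♠♠♠
♧·♠♠♠♧
♠♠·★♧♠
♠♠··♧♠
♧♧·♢·♧
♠♧♧♧♧·

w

????????
????????
??♢██♠♠♠
??♧·♠♠♠♧
??♠♠★♧♧♠
??♠♠··♧♠
??♧♧·♢·♧
??♠♧♧♧♧·

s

????????
??♢██♠♠♠
??♧·♠♠♠♧
??♠♠·♧♧♠
??♠♠★·♧♠
??♧♧·♢·♧
??♠♧♧♧♧·
????????

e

???????█
?♢██♠♠♠█
?♧·♠♠♠♧█
?♠♠·♧♧♠█
?♠♠·★♧♠█
?♧♧·♢·♧█
?♠♧♧♧♧·█
???????█

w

????????
??♢██♠♠♠
??♧·♠♠♠♧
??♠♠·♧♧♠
??♠♠★·♧♠
??♧♧·♢·♧
??♠♧♧♧♧·
????????

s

??♢██♠♠♠
??♧·♠♠♠♧
??♠♠·♧♧♠
??♠♠··♧♠
??♧♧★♢·♧
??♠♧♧♧♧·
??♧█♠♧·?
????????

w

???♢██♠♠
???♧·♠♠♠
??█♠♠·♧♧
??♠♠♠··♧
??·♧★·♢·
??·♠♧♧♧♧
??♠♧█♠♧·
????????

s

???♧·♠♠♠
??█♠♠·♧♧
??♠♠♠··♧
??·♧♧·♢·
??·♠★♧♧♧
??♠♧█♠♧·
??♧♢♠♧♧?
????????

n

???♢██♠♠
???♧·♠♠♠
??█♠♠·♧♧
??♠♠♠··♧
??·♧★·♢·
??·♠♧♧♧♧
??♠♧█♠♧·
??♧♢♠♧♧?

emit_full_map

?♢██♠♠♠
?♧·♠♠♠♧
█♠♠·♧♧♠
♠♠♠··♧♠
·♧★·♢·♧
·♠♧♧♧♧·
♠♧█♠♧·?
♧♢♠♧♧??

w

????♢██♠
????♧·♠♠
??██♠♠·♧
??♧♠♠♠··
??♠·★♧·♢
??█·♠♧♧♧
??♧♠♧█♠♧
???♧♢♠♧♧

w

?????♢██
?????♧·♠
??♧██♠♠·
??♢♧♠♠♠·
??♠♠★♧♧·
??♧█·♠♧♧
??█♧♠♧█♠
????♧♢♠♧

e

????♢██♠
????♧·♠♠
?♧██♠♠·♧
?♢♧♠♠♠··
?♠♠·★♧·♢
?♧█·♠♧♧♧
?█♧♠♧█♠♧
???♧♢♠♧♧

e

???♢██♠♠
???♧·♠♠♠
♧██♠♠·♧♧
♢♧♠♠♠··♧
♠♠·♧★·♢·
♧█·♠♧♧♧♧
█♧♠♧█♠♧·
??♧♢♠♧♧?

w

????♢██♠
????♧·♠♠
?♧██♠♠·♧
?♢♧♠♠♠··
?♠♠·★♧·♢
?♧█·♠♧♧♧
?█♧♠♧█♠♧
???♧♢♠♧♧

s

????♧·♠♠
?♧██♠♠·♧
?♢♧♠♠♠··
?♠♠·♧♧·♢
?♧█·★♧♧♧
?█♧♠♧█♠♧
??█♧♢♠♧♧
????????

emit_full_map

???♢██♠♠♠
???♧·♠♠♠♧
♧██♠♠·♧♧♠
♢♧♠♠♠··♧♠
♠♠·♧♧·♢·♧
♧█·★♧♧♧♧·
█♧♠♧█♠♧·?
?█♧♢♠♧♧??

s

?♧██♠♠·♧
?♢♧♠♠♠··
?♠♠·♧♧·♢
?♧█·♠♧♧♧
?█♧♠★█♠♧
??█♧♢♠♧♧
??♠♠♧♢♧?
????????

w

??♧██♠♠·
??♢♧♠♠♠·
??♠♠·♧♧·
??♧█·♠♧♧
??█♧★♧█♠
??♧█♧♢♠♧
??♧♠♠♧♢♧
????????

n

?????♧·♠
??♧██♠♠·
??♢♧♠♠♠·
??♠♠·♧♧·
??♧█★♠♧♧
??█♧♠♧█♠
??♧█♧♢♠♧
??♧♠♠♧♢♧

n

?????♢██
?????♧·♠
??♧██♠♠·
??♢♧♠♠♠·
??♠♠★♧♧·
??♧█·♠♧♧
??█♧♠♧█♠
??♧█♧♢♠♧

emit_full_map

???♢██♠♠♠
???♧·♠♠♠♧
♧██♠♠·♧♧♠
♢♧♠♠♠··♧♠
♠♠★♧♧·♢·♧
♧█·♠♧♧♧♧·
█♧♠♧█♠♧·?
♧█♧♢♠♧♧??
♧♠♠♧♢♧???

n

????????
?????♢██
??♧♠♠♧·♠
??♧██♠♠·
??♢♧★♠♠·
??♠♠·♧♧·
??♧█·♠♧♧
??█♧♠♧█♠

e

????????
????♢██♠
?♧♠♠♧·♠♠
?♧██♠♠·♧
?♢♧♠★♠··
?♠♠·♧♧·♢
?♧█·♠♧♧♧
?█♧♠♧█♠♧

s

????♢██♠
?♧♠♠♧·♠♠
?♧██♠♠·♧
?♢♧♠♠♠··
?♠♠·★♧·♢
?♧█·♠♧♧♧
?█♧♠♧█♠♧
?♧█♧♢♠♧♧

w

?????♢██
??♧♠♠♧·♠
??♧██♠♠·
??♢♧♠♠♠·
??♠♠★♧♧·
??♧█·♠♧♧
??█♧♠♧█♠
??♧█♧♢♠♧

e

????♢██♠
?♧♠♠♧·♠♠
?♧██♠♠·♧
?♢♧♠♠♠··
?♠♠·★♧·♢
?♧█·♠♧♧♧
?█♧♠♧█♠♧
?♧█♧♢♠♧♧

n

????????
????♢██♠
?♧♠♠♧·♠♠
?♧██♠♠·♧
?♢♧♠★♠··
?♠♠·♧♧·♢
?♧█·♠♧♧♧
?█♧♠♧█♠♧


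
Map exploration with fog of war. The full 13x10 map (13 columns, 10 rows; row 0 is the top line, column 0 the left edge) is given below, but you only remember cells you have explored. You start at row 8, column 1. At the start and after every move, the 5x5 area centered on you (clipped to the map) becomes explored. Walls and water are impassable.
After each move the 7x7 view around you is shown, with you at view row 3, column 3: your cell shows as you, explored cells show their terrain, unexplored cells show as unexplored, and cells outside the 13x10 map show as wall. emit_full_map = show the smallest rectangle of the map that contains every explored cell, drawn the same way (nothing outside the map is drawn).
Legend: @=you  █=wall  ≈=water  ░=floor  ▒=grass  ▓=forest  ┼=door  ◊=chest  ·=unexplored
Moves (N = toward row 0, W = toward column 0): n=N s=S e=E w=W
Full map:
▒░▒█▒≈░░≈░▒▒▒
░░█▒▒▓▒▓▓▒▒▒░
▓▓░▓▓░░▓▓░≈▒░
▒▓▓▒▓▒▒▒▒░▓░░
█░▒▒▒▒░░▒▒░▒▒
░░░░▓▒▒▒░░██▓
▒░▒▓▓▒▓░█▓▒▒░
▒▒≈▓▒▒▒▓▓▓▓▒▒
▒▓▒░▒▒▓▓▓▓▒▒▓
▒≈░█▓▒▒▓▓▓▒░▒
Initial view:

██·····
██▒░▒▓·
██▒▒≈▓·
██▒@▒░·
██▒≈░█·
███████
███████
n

██·····
██░░░░·
██▒░▒▓·
██▒@≈▓·
██▒▓▒░·
██▒≈░█·
███████

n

██·····
███░▒▒·
██░░░░·
██▒@▒▓·
██▒▒≈▓·
██▒▓▒░·
██▒≈░█·

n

██·····
██▒▓▓▒·
███░▒▒·
██░@░░·
██▒░▒▓·
██▒▒≈▓·
██▒▓▒░·

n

██·····
██▓▓░▓·
██▒▓▓▒·
███@▒▒·
██░░░░·
██▒░▒▓·
██▒▒≈▓·

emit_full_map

▓▓░▓
▒▓▓▒
█@▒▒
░░░░
▒░▒▓
▒▒≈▓
▒▓▒░
▒≈░█

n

██·····
██░░█▒·
██▓▓░▓·
██▒@▓▒·
███░▒▒·
██░░░░·
██▒░▒▓·

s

██░░█▒·
██▓▓░▓·
██▒▓▓▒·
███@▒▒·
██░░░░·
██▒░▒▓·
██▒▒≈▓·

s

██▓▓░▓·
██▒▓▓▒·
███░▒▒·
██░@░░·
██▒░▒▓·
██▒▒≈▓·
██▒▓▒░·

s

██▒▓▓▒·
███░▒▒·
██░░░░·
██▒@▒▓·
██▒▒≈▓·
██▒▓▒░·
██▒≈░█·

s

███░▒▒·
██░░░░·
██▒░▒▓·
██▒@≈▓·
██▒▓▒░·
██▒≈░█·
███████

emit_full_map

░░█▒
▓▓░▓
▒▓▓▒
█░▒▒
░░░░
▒░▒▓
▒@≈▓
▒▓▒░
▒≈░█

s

██░░░░·
██▒░▒▓·
██▒▒≈▓·
██▒@▒░·
██▒≈░█·
███████
███████

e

█░░░░··
█▒░▒▓▓·
█▒▒≈▓▒·
█▒▓@░▒·
█▒≈░█▓·
███████
███████

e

░░░░···
▒░▒▓▓▒·
▒▒≈▓▒▒·
▒▓▒@▒▒·
▒≈░█▓▒·
███████
███████

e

░░░····
░▒▓▓▒▓·
▒≈▓▒▒▒·
▓▒░@▒▓·
≈░█▓▒▒·
███████
███████

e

░░·····
▒▓▓▒▓░·
≈▓▒▒▒▓·
▒░▒@▓▓·
░█▓▒▒▓·
███████
███████

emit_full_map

░░█▒····
▓▓░▓····
▒▓▓▒····
█░▒▒····
░░░░····
▒░▒▓▓▒▓░
▒▒≈▓▒▒▒▓
▒▓▒░▒@▓▓
▒≈░█▓▒▒▓


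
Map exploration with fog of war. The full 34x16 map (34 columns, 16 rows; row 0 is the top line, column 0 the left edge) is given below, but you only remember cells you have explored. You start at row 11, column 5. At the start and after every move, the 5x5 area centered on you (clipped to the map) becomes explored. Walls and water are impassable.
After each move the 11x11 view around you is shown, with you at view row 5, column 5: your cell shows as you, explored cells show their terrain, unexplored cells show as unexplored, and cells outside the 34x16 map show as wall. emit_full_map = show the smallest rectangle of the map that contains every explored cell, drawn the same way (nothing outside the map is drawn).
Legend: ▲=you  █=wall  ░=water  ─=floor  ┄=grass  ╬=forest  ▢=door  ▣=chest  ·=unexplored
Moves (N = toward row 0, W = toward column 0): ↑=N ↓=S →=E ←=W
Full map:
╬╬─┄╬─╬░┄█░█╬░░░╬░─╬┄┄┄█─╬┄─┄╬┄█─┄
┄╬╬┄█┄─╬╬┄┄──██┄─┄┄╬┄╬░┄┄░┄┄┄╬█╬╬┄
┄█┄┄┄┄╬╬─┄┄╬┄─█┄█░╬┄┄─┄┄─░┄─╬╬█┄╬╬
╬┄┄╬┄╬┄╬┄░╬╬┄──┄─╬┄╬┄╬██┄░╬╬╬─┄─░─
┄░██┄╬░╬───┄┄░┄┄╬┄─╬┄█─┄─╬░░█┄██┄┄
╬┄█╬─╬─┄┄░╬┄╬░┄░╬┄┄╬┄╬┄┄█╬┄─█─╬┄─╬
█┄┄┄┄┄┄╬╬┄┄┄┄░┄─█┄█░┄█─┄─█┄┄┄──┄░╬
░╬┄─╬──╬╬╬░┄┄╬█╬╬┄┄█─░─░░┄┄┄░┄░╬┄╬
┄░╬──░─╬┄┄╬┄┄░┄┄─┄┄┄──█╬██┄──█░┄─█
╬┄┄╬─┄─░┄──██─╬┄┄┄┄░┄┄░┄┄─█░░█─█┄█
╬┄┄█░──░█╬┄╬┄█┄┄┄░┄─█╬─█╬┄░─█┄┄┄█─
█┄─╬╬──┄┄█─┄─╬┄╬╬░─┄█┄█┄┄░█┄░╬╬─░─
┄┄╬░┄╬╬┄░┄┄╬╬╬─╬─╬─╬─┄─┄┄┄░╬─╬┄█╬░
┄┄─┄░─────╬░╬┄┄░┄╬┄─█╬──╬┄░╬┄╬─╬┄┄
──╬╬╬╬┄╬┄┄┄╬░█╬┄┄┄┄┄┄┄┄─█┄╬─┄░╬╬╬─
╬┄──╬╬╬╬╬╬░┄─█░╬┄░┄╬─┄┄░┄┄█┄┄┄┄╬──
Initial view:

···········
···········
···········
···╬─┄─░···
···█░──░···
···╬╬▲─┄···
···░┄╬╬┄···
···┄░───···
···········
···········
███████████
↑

···········
···········
···········
···──░─╬···
···╬─┄─░···
···█░▲─░···
···╬╬──┄···
···░┄╬╬┄···
···┄░───···
···········
···········

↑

···········
···········
···········
···─╬──╬···
···──░─╬···
···╬─▲─░···
···█░──░···
···╬╬──┄···
···░┄╬╬┄···
···┄░───···
···········

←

█··········
█··········
█··········
█··┄─╬──╬··
█··╬──░─╬··
█··┄╬▲┄─░··
█··┄█░──░··
█··─╬╬──┄··
█···░┄╬╬┄··
█···┄░───··
█··········

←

██·········
██·········
██·········
██·╬┄─╬──╬·
██·░╬──░─╬·
██·┄┄▲─┄─░·
██·┄┄█░──░·
██·┄─╬╬──┄·
██···░┄╬╬┄·
██···┄░───·
██·········

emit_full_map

╬┄─╬──╬
░╬──░─╬
┄┄▲─┄─░
┄┄█░──░
┄─╬╬──┄
··░┄╬╬┄
··┄░───

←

███········
███········
███········
███░╬┄─╬──╬
███┄░╬──░─╬
███╬┄▲╬─┄─░
███╬┄┄█░──░
████┄─╬╬──┄
███···░┄╬╬┄
███···┄░───
███········

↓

███········
███········
███░╬┄─╬──╬
███┄░╬──░─╬
███╬┄┄╬─┄─░
███╬┄▲█░──░
████┄─╬╬──┄
███┄┄╬░┄╬╬┄
███···┄░───
███········
███········

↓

███········
███░╬┄─╬──╬
███┄░╬──░─╬
███╬┄┄╬─┄─░
███╬┄┄█░──░
████┄▲╬╬──┄
███┄┄╬░┄╬╬┄
███┄┄─┄░───
███········
███········
███████████

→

██·········
██░╬┄─╬──╬·
██┄░╬──░─╬·
██╬┄┄╬─┄─░·
██╬┄┄█░──░·
███┄─▲╬──┄·
██┄┄╬░┄╬╬┄·
██┄┄─┄░───·
██·········
██·········
███████████

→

█··········
█░╬┄─╬──╬··
█┄░╬──░─╬··
█╬┄┄╬─┄─░··
█╬┄┄█░──░··
██┄─╬▲──┄··
█┄┄╬░┄╬╬┄··
█┄┄─┄░───··
█··········
█··········
███████████

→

···········
░╬┄─╬──╬···
┄░╬──░─╬···
╬┄┄╬─┄─░···
╬┄┄█░──░···
█┄─╬╬▲─┄···
┄┄╬░┄╬╬┄···
┄┄─┄░───···
···········
···········
███████████

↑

···········
···········
░╬┄─╬──╬···
┄░╬──░─╬···
╬┄┄╬─┄─░···
╬┄┄█░▲─░···
█┄─╬╬──┄···
┄┄╬░┄╬╬┄···
┄┄─┄░───···
···········
···········

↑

···········
···········
···········
░╬┄─╬──╬···
┄░╬──░─╬···
╬┄┄╬─▲─░···
╬┄┄█░──░···
█┄─╬╬──┄···
┄┄╬░┄╬╬┄···
┄┄─┄░───···
···········

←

█··········
█··········
█··········
█░╬┄─╬──╬··
█┄░╬──░─╬··
█╬┄┄╬▲┄─░··
█╬┄┄█░──░··
██┄─╬╬──┄··
█┄┄╬░┄╬╬┄··
█┄┄─┄░───··
█··········

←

██·········
██·········
██·········
██░╬┄─╬──╬·
██┄░╬──░─╬·
██╬┄┄▲─┄─░·
██╬┄┄█░──░·
███┄─╬╬──┄·
██┄┄╬░┄╬╬┄·
██┄┄─┄░───·
██·········

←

███········
███········
███········
███░╬┄─╬──╬
███┄░╬──░─╬
███╬┄▲╬─┄─░
███╬┄┄█░──░
████┄─╬╬──┄
███┄┄╬░┄╬╬┄
███┄┄─┄░───
███········

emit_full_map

░╬┄─╬──╬
┄░╬──░─╬
╬┄▲╬─┄─░
╬┄┄█░──░
█┄─╬╬──┄
┄┄╬░┄╬╬┄
┄┄─┄░───

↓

███········
███········
███░╬┄─╬──╬
███┄░╬──░─╬
███╬┄┄╬─┄─░
███╬┄▲█░──░
████┄─╬╬──┄
███┄┄╬░┄╬╬┄
███┄┄─┄░───
███········
███········

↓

███········
███░╬┄─╬──╬
███┄░╬──░─╬
███╬┄┄╬─┄─░
███╬┄┄█░──░
████┄▲╬╬──┄
███┄┄╬░┄╬╬┄
███┄┄─┄░───
███········
███········
███████████

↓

███░╬┄─╬──╬
███┄░╬──░─╬
███╬┄┄╬─┄─░
███╬┄┄█░──░
████┄─╬╬──┄
███┄┄▲░┄╬╬┄
███┄┄─┄░───
███──╬╬╬···
███········
███████████
███████████

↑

███········
███░╬┄─╬──╬
███┄░╬──░─╬
███╬┄┄╬─┄─░
███╬┄┄█░──░
████┄▲╬╬──┄
███┄┄╬░┄╬╬┄
███┄┄─┄░───
███──╬╬╬···
███········
███████████

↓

███░╬┄─╬──╬
███┄░╬──░─╬
███╬┄┄╬─┄─░
███╬┄┄█░──░
████┄─╬╬──┄
███┄┄▲░┄╬╬┄
███┄┄─┄░───
███──╬╬╬···
███········
███████████
███████████

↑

███········
███░╬┄─╬──╬
███┄░╬──░─╬
███╬┄┄╬─┄─░
███╬┄┄█░──░
████┄▲╬╬──┄
███┄┄╬░┄╬╬┄
███┄┄─┄░───
███──╬╬╬···
███········
███████████

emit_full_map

░╬┄─╬──╬
┄░╬──░─╬
╬┄┄╬─┄─░
╬┄┄█░──░
█┄▲╬╬──┄
┄┄╬░┄╬╬┄
┄┄─┄░───
──╬╬╬···

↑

███········
███········
███░╬┄─╬──╬
███┄░╬──░─╬
███╬┄┄╬─┄─░
███╬┄▲█░──░
████┄─╬╬──┄
███┄┄╬░┄╬╬┄
███┄┄─┄░───
███──╬╬╬···
███········

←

████·······
████·······
████░╬┄─╬──
████┄░╬──░─
████╬┄┄╬─┄─
████╬▲┄█░──
█████┄─╬╬──
████┄┄╬░┄╬╬
████┄┄─┄░──
████──╬╬╬··
████·······

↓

████·······
████░╬┄─╬──
████┄░╬──░─
████╬┄┄╬─┄─
████╬┄┄█░──
█████▲─╬╬──
████┄┄╬░┄╬╬
████┄┄─┄░──
████──╬╬╬··
████·······
███████████

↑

████·······
████·······
████░╬┄─╬──
████┄░╬──░─
████╬┄┄╬─┄─
████╬▲┄█░──
█████┄─╬╬──
████┄┄╬░┄╬╬
████┄┄─┄░──
████──╬╬╬··
████·······

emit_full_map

░╬┄─╬──╬
┄░╬──░─╬
╬┄┄╬─┄─░
╬▲┄█░──░
█┄─╬╬──┄
┄┄╬░┄╬╬┄
┄┄─┄░───
──╬╬╬···

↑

████·······
████·······
████·······
████░╬┄─╬──
████┄░╬──░─
████╬▲┄╬─┄─
████╬┄┄█░──
█████┄─╬╬──
████┄┄╬░┄╬╬
████┄┄─┄░──
████──╬╬╬··

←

█████······
█████······
█████······
█████░╬┄─╬─
█████┄░╬──░
█████▲┄┄╬─┄
█████╬┄┄█░─
██████┄─╬╬─
█████┄┄╬░┄╬
█████┄┄─┄░─
█████──╬╬╬·

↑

█████······
█████······
█████······
██████┄┄···
█████░╬┄─╬─
█████▲░╬──░
█████╬┄┄╬─┄
█████╬┄┄█░─
██████┄─╬╬─
█████┄┄╬░┄╬
█████┄┄─┄░─

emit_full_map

█┄┄·····
░╬┄─╬──╬
▲░╬──░─╬
╬┄┄╬─┄─░
╬┄┄█░──░
█┄─╬╬──┄
┄┄╬░┄╬╬┄
┄┄─┄░───
──╬╬╬···


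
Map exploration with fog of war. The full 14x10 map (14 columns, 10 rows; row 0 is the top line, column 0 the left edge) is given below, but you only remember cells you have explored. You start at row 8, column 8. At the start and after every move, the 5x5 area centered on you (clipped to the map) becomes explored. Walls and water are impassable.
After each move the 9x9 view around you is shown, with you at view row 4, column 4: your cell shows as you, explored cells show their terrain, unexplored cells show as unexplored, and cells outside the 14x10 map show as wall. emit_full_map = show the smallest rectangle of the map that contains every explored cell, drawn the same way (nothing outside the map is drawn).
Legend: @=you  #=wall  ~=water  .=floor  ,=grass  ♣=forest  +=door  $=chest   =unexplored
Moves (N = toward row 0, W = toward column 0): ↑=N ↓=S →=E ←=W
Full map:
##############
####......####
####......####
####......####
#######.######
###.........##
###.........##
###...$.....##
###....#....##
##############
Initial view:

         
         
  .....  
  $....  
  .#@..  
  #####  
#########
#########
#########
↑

         
         
  .....  
  .....  
  $.@..  
  .#...  
  #####  
#########
#########

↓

         
  .....  
  .....  
  $....  
  .#@..  
  #####  
#########
#########
#########

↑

         
         
  .....  
  .....  
  $.@..  
  .#...  
  #####  
#########
#########

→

         
         
 ......  
 ......  
 $..@..  
 .#....  
 ######  
#########
#########

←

         
         
  ...... 
  ...... 
  $.@... 
  .#.... 
  ###### 
#########
#########

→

         
         
 ......  
 ......  
 $..@..  
 .#....  
 ######  
#########
#########

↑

         
         
  .####  
 ......  
 ...@..  
 $.....  
 .#....  
 ######  
#########

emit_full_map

 .####
......
...@..
$.....
.#....
######

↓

         
  .####  
 ......  
 ......  
 $..@..  
 .#....  
 ######  
#########
#########

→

        #
 .####  #
......# #
......# #
$...@.# #
.#....# #
####### #
#########
#########

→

       ##
.####  ##
.....####
.....####
....@####
#....####
#########
#########
#########

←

        #
 .####  #
......###
......###
$...@.###
.#....###
#########
#########
#########

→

       ##
.####  ##
.....####
.....####
....@####
#....####
#########
#########
#########

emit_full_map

 .####  
......##
......##
$....@##
.#....##
########


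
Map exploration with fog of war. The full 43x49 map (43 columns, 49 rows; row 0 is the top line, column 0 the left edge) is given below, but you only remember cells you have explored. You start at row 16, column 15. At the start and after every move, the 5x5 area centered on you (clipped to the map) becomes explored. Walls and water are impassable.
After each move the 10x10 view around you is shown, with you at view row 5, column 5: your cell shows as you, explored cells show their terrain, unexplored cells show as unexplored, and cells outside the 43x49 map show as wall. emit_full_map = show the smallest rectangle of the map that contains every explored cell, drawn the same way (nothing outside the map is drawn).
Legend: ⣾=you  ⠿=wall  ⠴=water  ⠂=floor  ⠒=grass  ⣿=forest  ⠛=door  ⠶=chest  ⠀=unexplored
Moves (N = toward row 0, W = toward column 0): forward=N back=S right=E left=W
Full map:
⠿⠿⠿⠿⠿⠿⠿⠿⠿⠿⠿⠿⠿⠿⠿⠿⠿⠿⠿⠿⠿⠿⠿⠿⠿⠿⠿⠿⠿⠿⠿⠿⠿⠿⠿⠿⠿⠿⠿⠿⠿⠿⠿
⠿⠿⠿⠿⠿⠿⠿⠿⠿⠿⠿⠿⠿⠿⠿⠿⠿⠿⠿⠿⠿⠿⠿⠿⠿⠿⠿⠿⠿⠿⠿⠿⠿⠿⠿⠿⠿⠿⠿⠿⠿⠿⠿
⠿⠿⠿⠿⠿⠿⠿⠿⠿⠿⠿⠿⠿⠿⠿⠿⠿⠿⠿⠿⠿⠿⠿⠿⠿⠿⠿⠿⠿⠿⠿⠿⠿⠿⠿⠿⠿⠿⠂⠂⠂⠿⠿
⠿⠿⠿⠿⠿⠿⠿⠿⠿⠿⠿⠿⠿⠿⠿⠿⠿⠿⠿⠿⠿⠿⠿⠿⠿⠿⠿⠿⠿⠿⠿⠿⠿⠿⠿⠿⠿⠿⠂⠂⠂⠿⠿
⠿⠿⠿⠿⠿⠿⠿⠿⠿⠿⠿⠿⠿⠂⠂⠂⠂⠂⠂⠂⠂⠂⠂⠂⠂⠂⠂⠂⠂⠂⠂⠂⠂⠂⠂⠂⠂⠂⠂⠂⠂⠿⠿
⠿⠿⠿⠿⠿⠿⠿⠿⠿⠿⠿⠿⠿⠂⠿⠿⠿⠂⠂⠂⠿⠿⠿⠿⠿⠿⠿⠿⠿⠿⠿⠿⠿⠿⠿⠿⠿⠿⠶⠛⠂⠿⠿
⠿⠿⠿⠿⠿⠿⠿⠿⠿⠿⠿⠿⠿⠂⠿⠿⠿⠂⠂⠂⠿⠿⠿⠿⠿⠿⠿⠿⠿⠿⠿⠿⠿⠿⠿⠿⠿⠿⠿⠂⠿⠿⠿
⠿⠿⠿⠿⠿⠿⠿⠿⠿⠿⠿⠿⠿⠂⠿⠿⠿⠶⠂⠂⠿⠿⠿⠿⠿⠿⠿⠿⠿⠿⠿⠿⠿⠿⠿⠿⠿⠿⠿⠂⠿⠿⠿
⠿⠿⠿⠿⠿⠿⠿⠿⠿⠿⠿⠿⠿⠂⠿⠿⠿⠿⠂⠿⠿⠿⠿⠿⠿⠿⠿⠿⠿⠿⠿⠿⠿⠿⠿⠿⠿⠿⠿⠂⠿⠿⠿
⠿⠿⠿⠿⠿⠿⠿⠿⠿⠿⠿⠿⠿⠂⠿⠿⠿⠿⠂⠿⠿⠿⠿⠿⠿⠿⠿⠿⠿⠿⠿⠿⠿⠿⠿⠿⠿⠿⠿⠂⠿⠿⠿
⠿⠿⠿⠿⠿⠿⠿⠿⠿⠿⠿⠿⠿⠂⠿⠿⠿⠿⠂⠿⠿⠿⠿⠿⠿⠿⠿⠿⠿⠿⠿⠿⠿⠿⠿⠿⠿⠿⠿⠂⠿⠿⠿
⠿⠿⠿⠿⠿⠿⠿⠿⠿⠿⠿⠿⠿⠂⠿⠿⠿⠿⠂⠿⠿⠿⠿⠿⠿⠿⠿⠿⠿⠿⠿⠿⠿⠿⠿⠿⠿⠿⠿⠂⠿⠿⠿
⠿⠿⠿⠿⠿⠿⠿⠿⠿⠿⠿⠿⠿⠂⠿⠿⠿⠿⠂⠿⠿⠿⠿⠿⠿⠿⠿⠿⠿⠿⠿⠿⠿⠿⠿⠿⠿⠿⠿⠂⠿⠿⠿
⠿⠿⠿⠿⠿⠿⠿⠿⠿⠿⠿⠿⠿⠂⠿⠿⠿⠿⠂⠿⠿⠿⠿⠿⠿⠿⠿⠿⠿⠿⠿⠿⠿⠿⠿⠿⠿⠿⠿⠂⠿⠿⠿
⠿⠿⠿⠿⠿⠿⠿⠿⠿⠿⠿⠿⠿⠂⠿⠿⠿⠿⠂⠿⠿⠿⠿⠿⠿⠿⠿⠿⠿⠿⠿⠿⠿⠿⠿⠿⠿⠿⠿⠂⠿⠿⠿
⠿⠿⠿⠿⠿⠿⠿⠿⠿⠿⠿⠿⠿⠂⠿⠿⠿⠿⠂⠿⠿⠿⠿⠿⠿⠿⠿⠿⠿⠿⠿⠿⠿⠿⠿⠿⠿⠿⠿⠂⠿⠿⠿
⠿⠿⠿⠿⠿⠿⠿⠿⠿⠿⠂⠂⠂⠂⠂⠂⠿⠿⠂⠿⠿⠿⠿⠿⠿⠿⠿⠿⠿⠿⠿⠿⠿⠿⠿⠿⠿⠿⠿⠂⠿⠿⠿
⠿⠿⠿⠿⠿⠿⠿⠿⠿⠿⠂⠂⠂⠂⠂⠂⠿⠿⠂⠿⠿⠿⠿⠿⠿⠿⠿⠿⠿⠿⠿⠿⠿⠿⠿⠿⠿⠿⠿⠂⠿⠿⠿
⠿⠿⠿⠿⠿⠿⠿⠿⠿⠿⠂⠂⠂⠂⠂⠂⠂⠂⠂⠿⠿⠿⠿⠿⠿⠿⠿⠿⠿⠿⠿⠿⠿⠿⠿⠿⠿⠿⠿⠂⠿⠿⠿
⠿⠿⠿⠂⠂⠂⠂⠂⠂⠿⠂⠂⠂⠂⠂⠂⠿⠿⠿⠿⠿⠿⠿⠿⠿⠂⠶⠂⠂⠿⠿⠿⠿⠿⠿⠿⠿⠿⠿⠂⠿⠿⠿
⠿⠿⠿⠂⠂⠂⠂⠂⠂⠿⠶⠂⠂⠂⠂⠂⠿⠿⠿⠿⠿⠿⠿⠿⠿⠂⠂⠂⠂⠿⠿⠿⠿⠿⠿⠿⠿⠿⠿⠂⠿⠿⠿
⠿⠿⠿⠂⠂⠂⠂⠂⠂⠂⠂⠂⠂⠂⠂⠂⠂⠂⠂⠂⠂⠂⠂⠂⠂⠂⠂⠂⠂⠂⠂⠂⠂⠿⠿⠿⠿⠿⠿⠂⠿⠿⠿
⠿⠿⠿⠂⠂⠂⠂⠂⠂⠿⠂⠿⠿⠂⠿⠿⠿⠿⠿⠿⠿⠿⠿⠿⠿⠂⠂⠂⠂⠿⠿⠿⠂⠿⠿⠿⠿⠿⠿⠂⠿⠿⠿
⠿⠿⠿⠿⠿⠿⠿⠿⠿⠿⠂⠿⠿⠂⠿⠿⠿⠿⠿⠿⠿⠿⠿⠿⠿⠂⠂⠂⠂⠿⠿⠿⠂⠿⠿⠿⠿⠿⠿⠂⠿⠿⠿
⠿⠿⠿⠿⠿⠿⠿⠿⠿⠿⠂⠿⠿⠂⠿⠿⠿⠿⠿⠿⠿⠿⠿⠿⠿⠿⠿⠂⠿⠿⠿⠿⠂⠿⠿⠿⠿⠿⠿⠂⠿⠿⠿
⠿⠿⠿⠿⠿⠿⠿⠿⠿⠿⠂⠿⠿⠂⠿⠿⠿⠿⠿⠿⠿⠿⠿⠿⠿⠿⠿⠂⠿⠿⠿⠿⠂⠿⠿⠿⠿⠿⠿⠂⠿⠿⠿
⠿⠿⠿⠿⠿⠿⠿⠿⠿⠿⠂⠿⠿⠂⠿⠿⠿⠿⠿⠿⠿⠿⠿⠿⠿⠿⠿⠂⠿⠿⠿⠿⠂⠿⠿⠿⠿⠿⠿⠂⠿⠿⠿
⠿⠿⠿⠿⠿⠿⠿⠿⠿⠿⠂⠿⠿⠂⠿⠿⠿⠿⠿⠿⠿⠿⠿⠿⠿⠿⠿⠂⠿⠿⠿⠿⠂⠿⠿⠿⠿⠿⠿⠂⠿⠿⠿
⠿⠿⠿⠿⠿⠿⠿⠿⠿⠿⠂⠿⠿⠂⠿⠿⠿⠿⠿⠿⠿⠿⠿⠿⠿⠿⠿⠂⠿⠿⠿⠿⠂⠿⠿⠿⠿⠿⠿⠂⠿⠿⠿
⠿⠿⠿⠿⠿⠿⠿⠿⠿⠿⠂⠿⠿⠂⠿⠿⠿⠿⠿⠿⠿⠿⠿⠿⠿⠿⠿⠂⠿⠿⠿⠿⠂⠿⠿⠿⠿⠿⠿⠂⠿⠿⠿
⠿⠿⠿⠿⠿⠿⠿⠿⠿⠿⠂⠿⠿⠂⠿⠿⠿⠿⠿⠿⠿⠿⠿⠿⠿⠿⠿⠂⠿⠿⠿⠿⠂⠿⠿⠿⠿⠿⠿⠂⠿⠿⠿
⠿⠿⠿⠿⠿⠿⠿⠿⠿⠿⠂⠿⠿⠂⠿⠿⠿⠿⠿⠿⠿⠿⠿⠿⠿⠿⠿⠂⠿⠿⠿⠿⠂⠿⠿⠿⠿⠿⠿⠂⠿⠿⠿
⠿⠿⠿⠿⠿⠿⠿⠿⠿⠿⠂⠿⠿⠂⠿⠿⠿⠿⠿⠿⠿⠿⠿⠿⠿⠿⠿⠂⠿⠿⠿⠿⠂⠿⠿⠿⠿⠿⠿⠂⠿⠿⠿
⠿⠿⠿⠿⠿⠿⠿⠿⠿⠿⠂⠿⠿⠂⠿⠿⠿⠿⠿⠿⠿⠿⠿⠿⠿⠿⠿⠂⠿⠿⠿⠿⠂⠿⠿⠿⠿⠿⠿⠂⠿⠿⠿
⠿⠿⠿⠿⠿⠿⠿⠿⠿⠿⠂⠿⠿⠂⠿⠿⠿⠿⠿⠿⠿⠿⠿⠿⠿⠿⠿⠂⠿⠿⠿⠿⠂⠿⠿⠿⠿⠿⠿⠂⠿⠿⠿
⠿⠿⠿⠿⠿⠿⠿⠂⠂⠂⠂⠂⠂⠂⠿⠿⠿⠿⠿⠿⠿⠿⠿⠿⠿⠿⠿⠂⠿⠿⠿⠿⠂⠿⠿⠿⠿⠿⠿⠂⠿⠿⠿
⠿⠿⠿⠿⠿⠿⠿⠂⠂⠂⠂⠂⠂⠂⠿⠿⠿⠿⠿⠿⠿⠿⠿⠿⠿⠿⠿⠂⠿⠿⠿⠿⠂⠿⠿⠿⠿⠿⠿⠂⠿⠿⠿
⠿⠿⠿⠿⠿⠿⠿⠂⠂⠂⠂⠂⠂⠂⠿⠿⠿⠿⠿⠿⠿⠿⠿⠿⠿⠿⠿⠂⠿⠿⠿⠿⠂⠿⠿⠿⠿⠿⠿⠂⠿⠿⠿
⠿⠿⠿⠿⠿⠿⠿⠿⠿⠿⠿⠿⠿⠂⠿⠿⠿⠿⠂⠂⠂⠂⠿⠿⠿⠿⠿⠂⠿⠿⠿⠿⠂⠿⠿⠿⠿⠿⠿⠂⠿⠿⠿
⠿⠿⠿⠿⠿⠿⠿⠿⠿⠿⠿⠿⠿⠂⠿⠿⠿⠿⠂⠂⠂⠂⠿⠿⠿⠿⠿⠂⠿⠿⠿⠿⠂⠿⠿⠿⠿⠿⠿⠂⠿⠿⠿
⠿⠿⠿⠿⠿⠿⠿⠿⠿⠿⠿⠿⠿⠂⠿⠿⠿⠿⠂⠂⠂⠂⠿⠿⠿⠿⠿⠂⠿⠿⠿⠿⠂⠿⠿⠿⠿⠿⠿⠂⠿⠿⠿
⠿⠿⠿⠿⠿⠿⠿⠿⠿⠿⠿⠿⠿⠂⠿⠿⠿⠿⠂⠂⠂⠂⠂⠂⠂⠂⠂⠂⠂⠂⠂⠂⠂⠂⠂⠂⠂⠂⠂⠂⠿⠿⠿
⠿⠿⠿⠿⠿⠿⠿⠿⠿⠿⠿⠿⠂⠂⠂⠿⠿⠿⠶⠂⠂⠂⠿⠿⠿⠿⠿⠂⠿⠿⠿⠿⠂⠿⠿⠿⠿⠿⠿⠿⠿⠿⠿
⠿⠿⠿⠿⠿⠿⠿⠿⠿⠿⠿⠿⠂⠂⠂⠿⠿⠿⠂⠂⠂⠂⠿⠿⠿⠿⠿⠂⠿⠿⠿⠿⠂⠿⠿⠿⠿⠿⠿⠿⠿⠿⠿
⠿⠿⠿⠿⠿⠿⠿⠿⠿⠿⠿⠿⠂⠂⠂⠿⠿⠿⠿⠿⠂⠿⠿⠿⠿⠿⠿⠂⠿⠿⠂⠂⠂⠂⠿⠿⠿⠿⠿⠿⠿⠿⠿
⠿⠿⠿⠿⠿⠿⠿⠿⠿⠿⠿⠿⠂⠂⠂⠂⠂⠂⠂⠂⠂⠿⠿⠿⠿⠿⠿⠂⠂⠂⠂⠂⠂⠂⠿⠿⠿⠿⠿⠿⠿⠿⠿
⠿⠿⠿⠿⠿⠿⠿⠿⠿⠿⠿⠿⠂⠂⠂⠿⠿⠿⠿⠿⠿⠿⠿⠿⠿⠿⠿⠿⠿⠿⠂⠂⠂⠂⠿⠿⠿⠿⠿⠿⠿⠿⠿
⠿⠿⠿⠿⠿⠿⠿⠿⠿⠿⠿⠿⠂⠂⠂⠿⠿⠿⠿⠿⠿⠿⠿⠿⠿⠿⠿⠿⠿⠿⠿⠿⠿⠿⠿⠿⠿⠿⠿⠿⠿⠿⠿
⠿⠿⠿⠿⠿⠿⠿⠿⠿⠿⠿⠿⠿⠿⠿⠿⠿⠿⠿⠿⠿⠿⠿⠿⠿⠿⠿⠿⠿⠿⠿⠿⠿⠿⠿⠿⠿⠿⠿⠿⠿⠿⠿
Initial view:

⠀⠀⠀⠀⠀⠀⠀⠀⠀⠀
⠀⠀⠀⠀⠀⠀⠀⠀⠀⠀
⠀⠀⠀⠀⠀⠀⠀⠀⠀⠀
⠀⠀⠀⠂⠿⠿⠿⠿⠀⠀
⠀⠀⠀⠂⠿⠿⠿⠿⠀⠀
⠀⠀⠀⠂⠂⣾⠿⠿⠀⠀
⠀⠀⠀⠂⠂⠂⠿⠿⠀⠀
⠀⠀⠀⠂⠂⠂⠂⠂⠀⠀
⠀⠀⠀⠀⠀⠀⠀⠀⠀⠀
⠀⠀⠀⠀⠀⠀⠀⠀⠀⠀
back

⠀⠀⠀⠀⠀⠀⠀⠀⠀⠀
⠀⠀⠀⠀⠀⠀⠀⠀⠀⠀
⠀⠀⠀⠂⠿⠿⠿⠿⠀⠀
⠀⠀⠀⠂⠿⠿⠿⠿⠀⠀
⠀⠀⠀⠂⠂⠂⠿⠿⠀⠀
⠀⠀⠀⠂⠂⣾⠿⠿⠀⠀
⠀⠀⠀⠂⠂⠂⠂⠂⠀⠀
⠀⠀⠀⠂⠂⠂⠿⠿⠀⠀
⠀⠀⠀⠀⠀⠀⠀⠀⠀⠀
⠀⠀⠀⠀⠀⠀⠀⠀⠀⠀

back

⠀⠀⠀⠀⠀⠀⠀⠀⠀⠀
⠀⠀⠀⠂⠿⠿⠿⠿⠀⠀
⠀⠀⠀⠂⠿⠿⠿⠿⠀⠀
⠀⠀⠀⠂⠂⠂⠿⠿⠀⠀
⠀⠀⠀⠂⠂⠂⠿⠿⠀⠀
⠀⠀⠀⠂⠂⣾⠂⠂⠀⠀
⠀⠀⠀⠂⠂⠂⠿⠿⠀⠀
⠀⠀⠀⠂⠂⠂⠿⠿⠀⠀
⠀⠀⠀⠀⠀⠀⠀⠀⠀⠀
⠀⠀⠀⠀⠀⠀⠀⠀⠀⠀

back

⠀⠀⠀⠂⠿⠿⠿⠿⠀⠀
⠀⠀⠀⠂⠿⠿⠿⠿⠀⠀
⠀⠀⠀⠂⠂⠂⠿⠿⠀⠀
⠀⠀⠀⠂⠂⠂⠿⠿⠀⠀
⠀⠀⠀⠂⠂⠂⠂⠂⠀⠀
⠀⠀⠀⠂⠂⣾⠿⠿⠀⠀
⠀⠀⠀⠂⠂⠂⠿⠿⠀⠀
⠀⠀⠀⠂⠂⠂⠂⠂⠀⠀
⠀⠀⠀⠀⠀⠀⠀⠀⠀⠀
⠀⠀⠀⠀⠀⠀⠀⠀⠀⠀

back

⠀⠀⠀⠂⠿⠿⠿⠿⠀⠀
⠀⠀⠀⠂⠂⠂⠿⠿⠀⠀
⠀⠀⠀⠂⠂⠂⠿⠿⠀⠀
⠀⠀⠀⠂⠂⠂⠂⠂⠀⠀
⠀⠀⠀⠂⠂⠂⠿⠿⠀⠀
⠀⠀⠀⠂⠂⣾⠿⠿⠀⠀
⠀⠀⠀⠂⠂⠂⠂⠂⠀⠀
⠀⠀⠀⠂⠿⠿⠿⠿⠀⠀
⠀⠀⠀⠀⠀⠀⠀⠀⠀⠀
⠀⠀⠀⠀⠀⠀⠀⠀⠀⠀

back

⠀⠀⠀⠂⠂⠂⠿⠿⠀⠀
⠀⠀⠀⠂⠂⠂⠿⠿⠀⠀
⠀⠀⠀⠂⠂⠂⠂⠂⠀⠀
⠀⠀⠀⠂⠂⠂⠿⠿⠀⠀
⠀⠀⠀⠂⠂⠂⠿⠿⠀⠀
⠀⠀⠀⠂⠂⣾⠂⠂⠀⠀
⠀⠀⠀⠂⠿⠿⠿⠿⠀⠀
⠀⠀⠀⠂⠿⠿⠿⠿⠀⠀
⠀⠀⠀⠀⠀⠀⠀⠀⠀⠀
⠀⠀⠀⠀⠀⠀⠀⠀⠀⠀

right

⠀⠀⠂⠂⠂⠿⠿⠀⠀⠀
⠀⠀⠂⠂⠂⠿⠿⠀⠀⠀
⠀⠀⠂⠂⠂⠂⠂⠀⠀⠀
⠀⠀⠂⠂⠂⠿⠿⠿⠀⠀
⠀⠀⠂⠂⠂⠿⠿⠿⠀⠀
⠀⠀⠂⠂⠂⣾⠂⠂⠀⠀
⠀⠀⠂⠿⠿⠿⠿⠿⠀⠀
⠀⠀⠂⠿⠿⠿⠿⠿⠀⠀
⠀⠀⠀⠀⠀⠀⠀⠀⠀⠀
⠀⠀⠀⠀⠀⠀⠀⠀⠀⠀

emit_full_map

⠂⠿⠿⠿⠿⠀
⠂⠿⠿⠿⠿⠀
⠂⠂⠂⠿⠿⠀
⠂⠂⠂⠿⠿⠀
⠂⠂⠂⠂⠂⠀
⠂⠂⠂⠿⠿⠿
⠂⠂⠂⠿⠿⠿
⠂⠂⠂⣾⠂⠂
⠂⠿⠿⠿⠿⠿
⠂⠿⠿⠿⠿⠿

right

⠀⠂⠂⠂⠿⠿⠀⠀⠀⠀
⠀⠂⠂⠂⠿⠿⠀⠀⠀⠀
⠀⠂⠂⠂⠂⠂⠀⠀⠀⠀
⠀⠂⠂⠂⠿⠿⠿⠿⠀⠀
⠀⠂⠂⠂⠿⠿⠿⠿⠀⠀
⠀⠂⠂⠂⠂⣾⠂⠂⠀⠀
⠀⠂⠿⠿⠿⠿⠿⠿⠀⠀
⠀⠂⠿⠿⠿⠿⠿⠿⠀⠀
⠀⠀⠀⠀⠀⠀⠀⠀⠀⠀
⠀⠀⠀⠀⠀⠀⠀⠀⠀⠀

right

⠂⠂⠂⠿⠿⠀⠀⠀⠀⠀
⠂⠂⠂⠿⠿⠀⠀⠀⠀⠀
⠂⠂⠂⠂⠂⠀⠀⠀⠀⠀
⠂⠂⠂⠿⠿⠿⠿⠿⠀⠀
⠂⠂⠂⠿⠿⠿⠿⠿⠀⠀
⠂⠂⠂⠂⠂⣾⠂⠂⠀⠀
⠂⠿⠿⠿⠿⠿⠿⠿⠀⠀
⠂⠿⠿⠿⠿⠿⠿⠿⠀⠀
⠀⠀⠀⠀⠀⠀⠀⠀⠀⠀
⠀⠀⠀⠀⠀⠀⠀⠀⠀⠀

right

⠂⠂⠿⠿⠀⠀⠀⠀⠀⠀
⠂⠂⠿⠿⠀⠀⠀⠀⠀⠀
⠂⠂⠂⠂⠀⠀⠀⠀⠀⠀
⠂⠂⠿⠿⠿⠿⠿⠿⠀⠀
⠂⠂⠿⠿⠿⠿⠿⠿⠀⠀
⠂⠂⠂⠂⠂⣾⠂⠂⠀⠀
⠿⠿⠿⠿⠿⠿⠿⠿⠀⠀
⠿⠿⠿⠿⠿⠿⠿⠿⠀⠀
⠀⠀⠀⠀⠀⠀⠀⠀⠀⠀
⠀⠀⠀⠀⠀⠀⠀⠀⠀⠀

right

⠂⠿⠿⠀⠀⠀⠀⠀⠀⠀
⠂⠿⠿⠀⠀⠀⠀⠀⠀⠀
⠂⠂⠂⠀⠀⠀⠀⠀⠀⠀
⠂⠿⠿⠿⠿⠿⠿⠿⠀⠀
⠂⠿⠿⠿⠿⠿⠿⠿⠀⠀
⠂⠂⠂⠂⠂⣾⠂⠂⠀⠀
⠿⠿⠿⠿⠿⠿⠿⠿⠀⠀
⠿⠿⠿⠿⠿⠿⠿⠿⠀⠀
⠀⠀⠀⠀⠀⠀⠀⠀⠀⠀
⠀⠀⠀⠀⠀⠀⠀⠀⠀⠀

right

⠿⠿⠀⠀⠀⠀⠀⠀⠀⠀
⠿⠿⠀⠀⠀⠀⠀⠀⠀⠀
⠂⠂⠀⠀⠀⠀⠀⠀⠀⠀
⠿⠿⠿⠿⠿⠿⠿⠿⠀⠀
⠿⠿⠿⠿⠿⠿⠿⠿⠀⠀
⠂⠂⠂⠂⠂⣾⠂⠂⠀⠀
⠿⠿⠿⠿⠿⠿⠿⠿⠀⠀
⠿⠿⠿⠿⠿⠿⠿⠿⠀⠀
⠀⠀⠀⠀⠀⠀⠀⠀⠀⠀
⠀⠀⠀⠀⠀⠀⠀⠀⠀⠀

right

⠿⠀⠀⠀⠀⠀⠀⠀⠀⠀
⠿⠀⠀⠀⠀⠀⠀⠀⠀⠀
⠂⠀⠀⠀⠀⠀⠀⠀⠀⠀
⠿⠿⠿⠿⠿⠿⠿⠿⠀⠀
⠿⠿⠿⠿⠿⠿⠿⠿⠀⠀
⠂⠂⠂⠂⠂⣾⠂⠂⠀⠀
⠿⠿⠿⠿⠿⠿⠿⠿⠀⠀
⠿⠿⠿⠿⠿⠿⠿⠿⠀⠀
⠀⠀⠀⠀⠀⠀⠀⠀⠀⠀
⠀⠀⠀⠀⠀⠀⠀⠀⠀⠀

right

⠀⠀⠀⠀⠀⠀⠀⠀⠀⠀
⠀⠀⠀⠀⠀⠀⠀⠀⠀⠀
⠀⠀⠀⠀⠀⠀⠀⠀⠀⠀
⠿⠿⠿⠿⠿⠿⠿⠂⠀⠀
⠿⠿⠿⠿⠿⠿⠿⠂⠀⠀
⠂⠂⠂⠂⠂⣾⠂⠂⠀⠀
⠿⠿⠿⠿⠿⠿⠿⠂⠀⠀
⠿⠿⠿⠿⠿⠿⠿⠂⠀⠀
⠀⠀⠀⠀⠀⠀⠀⠀⠀⠀
⠀⠀⠀⠀⠀⠀⠀⠀⠀⠀

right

⠀⠀⠀⠀⠀⠀⠀⠀⠀⠀
⠀⠀⠀⠀⠀⠀⠀⠀⠀⠀
⠀⠀⠀⠀⠀⠀⠀⠀⠀⠀
⠿⠿⠿⠿⠿⠿⠂⠶⠀⠀
⠿⠿⠿⠿⠿⠿⠂⠂⠀⠀
⠂⠂⠂⠂⠂⣾⠂⠂⠀⠀
⠿⠿⠿⠿⠿⠿⠂⠂⠀⠀
⠿⠿⠿⠿⠿⠿⠂⠂⠀⠀
⠀⠀⠀⠀⠀⠀⠀⠀⠀⠀
⠀⠀⠀⠀⠀⠀⠀⠀⠀⠀

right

⠀⠀⠀⠀⠀⠀⠀⠀⠀⠀
⠀⠀⠀⠀⠀⠀⠀⠀⠀⠀
⠀⠀⠀⠀⠀⠀⠀⠀⠀⠀
⠿⠿⠿⠿⠿⠂⠶⠂⠀⠀
⠿⠿⠿⠿⠿⠂⠂⠂⠀⠀
⠂⠂⠂⠂⠂⣾⠂⠂⠀⠀
⠿⠿⠿⠿⠿⠂⠂⠂⠀⠀
⠿⠿⠿⠿⠿⠂⠂⠂⠀⠀
⠀⠀⠀⠀⠀⠀⠀⠀⠀⠀
⠀⠀⠀⠀⠀⠀⠀⠀⠀⠀

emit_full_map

⠂⠿⠿⠿⠿⠀⠀⠀⠀⠀⠀⠀⠀⠀⠀
⠂⠿⠿⠿⠿⠀⠀⠀⠀⠀⠀⠀⠀⠀⠀
⠂⠂⠂⠿⠿⠀⠀⠀⠀⠀⠀⠀⠀⠀⠀
⠂⠂⠂⠿⠿⠀⠀⠀⠀⠀⠀⠀⠀⠀⠀
⠂⠂⠂⠂⠂⠀⠀⠀⠀⠀⠀⠀⠀⠀⠀
⠂⠂⠂⠿⠿⠿⠿⠿⠿⠿⠿⠿⠂⠶⠂
⠂⠂⠂⠿⠿⠿⠿⠿⠿⠿⠿⠿⠂⠂⠂
⠂⠂⠂⠂⠂⠂⠂⠂⠂⠂⠂⠂⣾⠂⠂
⠂⠿⠿⠿⠿⠿⠿⠿⠿⠿⠿⠿⠂⠂⠂
⠂⠿⠿⠿⠿⠿⠿⠿⠿⠿⠿⠿⠂⠂⠂

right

⠀⠀⠀⠀⠀⠀⠀⠀⠀⠀
⠀⠀⠀⠀⠀⠀⠀⠀⠀⠀
⠀⠀⠀⠀⠀⠀⠀⠀⠀⠀
⠿⠿⠿⠿⠂⠶⠂⠂⠀⠀
⠿⠿⠿⠿⠂⠂⠂⠂⠀⠀
⠂⠂⠂⠂⠂⣾⠂⠂⠀⠀
⠿⠿⠿⠿⠂⠂⠂⠂⠀⠀
⠿⠿⠿⠿⠂⠂⠂⠂⠀⠀
⠀⠀⠀⠀⠀⠀⠀⠀⠀⠀
⠀⠀⠀⠀⠀⠀⠀⠀⠀⠀

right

⠀⠀⠀⠀⠀⠀⠀⠀⠀⠀
⠀⠀⠀⠀⠀⠀⠀⠀⠀⠀
⠀⠀⠀⠀⠀⠀⠀⠀⠀⠀
⠿⠿⠿⠂⠶⠂⠂⠿⠀⠀
⠿⠿⠿⠂⠂⠂⠂⠿⠀⠀
⠂⠂⠂⠂⠂⣾⠂⠂⠀⠀
⠿⠿⠿⠂⠂⠂⠂⠿⠀⠀
⠿⠿⠿⠂⠂⠂⠂⠿⠀⠀
⠀⠀⠀⠀⠀⠀⠀⠀⠀⠀
⠀⠀⠀⠀⠀⠀⠀⠀⠀⠀

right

⠀⠀⠀⠀⠀⠀⠀⠀⠀⠀
⠀⠀⠀⠀⠀⠀⠀⠀⠀⠀
⠀⠀⠀⠀⠀⠀⠀⠀⠀⠀
⠿⠿⠂⠶⠂⠂⠿⠿⠀⠀
⠿⠿⠂⠂⠂⠂⠿⠿⠀⠀
⠂⠂⠂⠂⠂⣾⠂⠂⠀⠀
⠿⠿⠂⠂⠂⠂⠿⠿⠀⠀
⠿⠿⠂⠂⠂⠂⠿⠿⠀⠀
⠀⠀⠀⠀⠀⠀⠀⠀⠀⠀
⠀⠀⠀⠀⠀⠀⠀⠀⠀⠀

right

⠀⠀⠀⠀⠀⠀⠀⠀⠀⠀
⠀⠀⠀⠀⠀⠀⠀⠀⠀⠀
⠀⠀⠀⠀⠀⠀⠀⠀⠀⠀
⠿⠂⠶⠂⠂⠿⠿⠿⠀⠀
⠿⠂⠂⠂⠂⠿⠿⠿⠀⠀
⠂⠂⠂⠂⠂⣾⠂⠂⠀⠀
⠿⠂⠂⠂⠂⠿⠿⠿⠀⠀
⠿⠂⠂⠂⠂⠿⠿⠿⠀⠀
⠀⠀⠀⠀⠀⠀⠀⠀⠀⠀
⠀⠀⠀⠀⠀⠀⠀⠀⠀⠀

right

⠀⠀⠀⠀⠀⠀⠀⠀⠀⠀
⠀⠀⠀⠀⠀⠀⠀⠀⠀⠀
⠀⠀⠀⠀⠀⠀⠀⠀⠀⠀
⠂⠶⠂⠂⠿⠿⠿⠿⠀⠀
⠂⠂⠂⠂⠿⠿⠿⠿⠀⠀
⠂⠂⠂⠂⠂⣾⠂⠂⠀⠀
⠂⠂⠂⠂⠿⠿⠿⠂⠀⠀
⠂⠂⠂⠂⠿⠿⠿⠂⠀⠀
⠀⠀⠀⠀⠀⠀⠀⠀⠀⠀
⠀⠀⠀⠀⠀⠀⠀⠀⠀⠀

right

⠀⠀⠀⠀⠀⠀⠀⠀⠀⠀
⠀⠀⠀⠀⠀⠀⠀⠀⠀⠀
⠀⠀⠀⠀⠀⠀⠀⠀⠀⠀
⠶⠂⠂⠿⠿⠿⠿⠿⠀⠀
⠂⠂⠂⠿⠿⠿⠿⠿⠀⠀
⠂⠂⠂⠂⠂⣾⠂⠿⠀⠀
⠂⠂⠂⠿⠿⠿⠂⠿⠀⠀
⠂⠂⠂⠿⠿⠿⠂⠿⠀⠀
⠀⠀⠀⠀⠀⠀⠀⠀⠀⠀
⠀⠀⠀⠀⠀⠀⠀⠀⠀⠀

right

⠀⠀⠀⠀⠀⠀⠀⠀⠀⠀
⠀⠀⠀⠀⠀⠀⠀⠀⠀⠀
⠀⠀⠀⠀⠀⠀⠀⠀⠀⠀
⠂⠂⠿⠿⠿⠿⠿⠿⠀⠀
⠂⠂⠿⠿⠿⠿⠿⠿⠀⠀
⠂⠂⠂⠂⠂⣾⠿⠿⠀⠀
⠂⠂⠿⠿⠿⠂⠿⠿⠀⠀
⠂⠂⠿⠿⠿⠂⠿⠿⠀⠀
⠀⠀⠀⠀⠀⠀⠀⠀⠀⠀
⠀⠀⠀⠀⠀⠀⠀⠀⠀⠀

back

⠀⠀⠀⠀⠀⠀⠀⠀⠀⠀
⠀⠀⠀⠀⠀⠀⠀⠀⠀⠀
⠂⠂⠿⠿⠿⠿⠿⠿⠀⠀
⠂⠂⠿⠿⠿⠿⠿⠿⠀⠀
⠂⠂⠂⠂⠂⠂⠿⠿⠀⠀
⠂⠂⠿⠿⠿⣾⠿⠿⠀⠀
⠂⠂⠿⠿⠿⠂⠿⠿⠀⠀
⠀⠀⠀⠿⠿⠂⠿⠿⠀⠀
⠀⠀⠀⠀⠀⠀⠀⠀⠀⠀
⠀⠀⠀⠀⠀⠀⠀⠀⠀⠀

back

⠀⠀⠀⠀⠀⠀⠀⠀⠀⠀
⠂⠂⠿⠿⠿⠿⠿⠿⠀⠀
⠂⠂⠿⠿⠿⠿⠿⠿⠀⠀
⠂⠂⠂⠂⠂⠂⠿⠿⠀⠀
⠂⠂⠿⠿⠿⠂⠿⠿⠀⠀
⠂⠂⠿⠿⠿⣾⠿⠿⠀⠀
⠀⠀⠀⠿⠿⠂⠿⠿⠀⠀
⠀⠀⠀⠿⠿⠂⠿⠿⠀⠀
⠀⠀⠀⠀⠀⠀⠀⠀⠀⠀
⠀⠀⠀⠀⠀⠀⠀⠀⠀⠀

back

⠂⠂⠿⠿⠿⠿⠿⠿⠀⠀
⠂⠂⠿⠿⠿⠿⠿⠿⠀⠀
⠂⠂⠂⠂⠂⠂⠿⠿⠀⠀
⠂⠂⠿⠿⠿⠂⠿⠿⠀⠀
⠂⠂⠿⠿⠿⠂⠿⠿⠀⠀
⠀⠀⠀⠿⠿⣾⠿⠿⠀⠀
⠀⠀⠀⠿⠿⠂⠿⠿⠀⠀
⠀⠀⠀⠿⠿⠂⠿⠿⠀⠀
⠀⠀⠀⠀⠀⠀⠀⠀⠀⠀
⠀⠀⠀⠀⠀⠀⠀⠀⠀⠀

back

⠂⠂⠿⠿⠿⠿⠿⠿⠀⠀
⠂⠂⠂⠂⠂⠂⠿⠿⠀⠀
⠂⠂⠿⠿⠿⠂⠿⠿⠀⠀
⠂⠂⠿⠿⠿⠂⠿⠿⠀⠀
⠀⠀⠀⠿⠿⠂⠿⠿⠀⠀
⠀⠀⠀⠿⠿⣾⠿⠿⠀⠀
⠀⠀⠀⠿⠿⠂⠿⠿⠀⠀
⠀⠀⠀⠿⠿⠂⠿⠿⠀⠀
⠀⠀⠀⠀⠀⠀⠀⠀⠀⠀
⠀⠀⠀⠀⠀⠀⠀⠀⠀⠀

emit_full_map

⠂⠿⠿⠿⠿⠀⠀⠀⠀⠀⠀⠀⠀⠀⠀⠀⠀⠀⠀⠀⠀⠀
⠂⠿⠿⠿⠿⠀⠀⠀⠀⠀⠀⠀⠀⠀⠀⠀⠀⠀⠀⠀⠀⠀
⠂⠂⠂⠿⠿⠀⠀⠀⠀⠀⠀⠀⠀⠀⠀⠀⠀⠀⠀⠀⠀⠀
⠂⠂⠂⠿⠿⠀⠀⠀⠀⠀⠀⠀⠀⠀⠀⠀⠀⠀⠀⠀⠀⠀
⠂⠂⠂⠂⠂⠀⠀⠀⠀⠀⠀⠀⠀⠀⠀⠀⠀⠀⠀⠀⠀⠀
⠂⠂⠂⠿⠿⠿⠿⠿⠿⠿⠿⠿⠂⠶⠂⠂⠿⠿⠿⠿⠿⠿
⠂⠂⠂⠿⠿⠿⠿⠿⠿⠿⠿⠿⠂⠂⠂⠂⠿⠿⠿⠿⠿⠿
⠂⠂⠂⠂⠂⠂⠂⠂⠂⠂⠂⠂⠂⠂⠂⠂⠂⠂⠂⠂⠿⠿
⠂⠿⠿⠿⠿⠿⠿⠿⠿⠿⠿⠿⠂⠂⠂⠂⠿⠿⠿⠂⠿⠿
⠂⠿⠿⠿⠿⠿⠿⠿⠿⠿⠿⠿⠂⠂⠂⠂⠿⠿⠿⠂⠿⠿
⠀⠀⠀⠀⠀⠀⠀⠀⠀⠀⠀⠀⠀⠀⠀⠀⠀⠿⠿⠂⠿⠿
⠀⠀⠀⠀⠀⠀⠀⠀⠀⠀⠀⠀⠀⠀⠀⠀⠀⠿⠿⣾⠿⠿
⠀⠀⠀⠀⠀⠀⠀⠀⠀⠀⠀⠀⠀⠀⠀⠀⠀⠿⠿⠂⠿⠿
⠀⠀⠀⠀⠀⠀⠀⠀⠀⠀⠀⠀⠀⠀⠀⠀⠀⠿⠿⠂⠿⠿
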